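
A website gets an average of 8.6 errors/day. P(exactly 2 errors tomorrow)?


Poisson(λ=8.6): P(X=2) = e^(-λ)×λ^k/k!
= e^(-8.6) × 8.6^2 / 2!
≈ 0.0001841057937 × 73.96 / 2 ≈ 0.006808

P(X=2) ≈ 0.006808 ≈ 0.68%


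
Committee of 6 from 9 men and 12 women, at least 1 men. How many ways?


Count by #men:
  1M,5W: C(9,1)×C(12,5)=7128
  2M,4W: C(9,2)×C(12,4)=17820
  3M,3W: C(9,3)×C(12,3)=18480
  4M,2W: C(9,4)×C(12,2)=8316
  5M,1W: C(9,5)×C(12,1)=1512
  6M,0W: C(9,6)×C(12,0)=84
Total = 53340

53340


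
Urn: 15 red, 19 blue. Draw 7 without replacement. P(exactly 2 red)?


Hypergeometric: C(15,2)×C(19,5)/C(34,7)
= 105×11628/5379616 = 17955/79112

P(X=2) = 17955/79112 ≈ 22.70%


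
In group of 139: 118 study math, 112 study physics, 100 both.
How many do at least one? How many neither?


|A∪B| = 118+112-100 = 130
Neither = 139-130 = 9

At least one: 130; Neither: 9


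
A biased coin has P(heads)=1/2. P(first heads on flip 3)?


Geometric: P(X=3) = (1-p)^(k-1)×p = (1/2)^2×1/2 = 1/8

P(X=3) = 1/8 ≈ 12.50%


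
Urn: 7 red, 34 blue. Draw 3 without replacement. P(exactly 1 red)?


Hypergeometric: C(7,1)×C(34,2)/C(41,3)
= 7×561/10660 = 3927/10660

P(X=1) = 3927/10660 ≈ 36.84%


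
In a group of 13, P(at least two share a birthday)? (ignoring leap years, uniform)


P(all different) = Π(365-i)/365 for i=0..12
= 0.805590
P(match) = 1 - 0.805590 = 0.194410

P ≈ 0.1944 ≈ 19.44%


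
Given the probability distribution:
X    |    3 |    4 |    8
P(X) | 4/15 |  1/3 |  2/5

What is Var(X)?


E[X] = 16/3
E[X²] = 100/3
Var(X) = E[X²] - (E[X])² = 100/3 - 256/9 = 44/9

Var(X) = 44/9 ≈ 4.8889


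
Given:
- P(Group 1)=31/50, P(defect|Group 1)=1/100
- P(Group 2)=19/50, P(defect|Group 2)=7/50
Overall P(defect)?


P(B) = Σ P(B|Aᵢ)×P(Aᵢ)
  1/100×31/50 = 31/5000
  7/50×19/50 = 133/2500
Sum = 297/5000

P(defect) = 297/5000 ≈ 5.94%


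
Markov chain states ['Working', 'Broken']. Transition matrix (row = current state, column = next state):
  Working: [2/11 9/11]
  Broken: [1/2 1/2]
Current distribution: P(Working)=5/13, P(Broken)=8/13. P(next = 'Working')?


P(next=Working) = Σᵢ P(now=i)×P(i→Working)
= 5/13×2/11 + 8/13×1/2
= 10/143 + 4/13 = 54/143

P = 54/143 ≈ 0.3776


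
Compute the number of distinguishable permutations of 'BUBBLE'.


Letters: 6, freq: {'B': 3, 'U': 1, 'L': 1, 'E': 1}
6!/(3!×1!×1!×1!) = 720/6 = 120

120


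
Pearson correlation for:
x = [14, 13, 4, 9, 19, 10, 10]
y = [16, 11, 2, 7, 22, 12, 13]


n=7, Σx=79, Σy=83, Σxy=1106, Σx²=1023, Σy²=1227
r = (7×1106 - 79×83)/√((7×1023 - 79²)(7×1227 - 83²))
= 1185/√(920×1700) = 1185/√1564000 ≈ 1185/1250.5999 ≈ 0.9475

r ≈ 0.9475


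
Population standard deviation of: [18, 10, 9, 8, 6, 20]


Mean = 71/6
  (18-71/6)²=1369/36
  (10-71/6)²=121/36
  (9-71/6)²=289/36
  (8-71/6)²=529/36
  (6-71/6)²=1225/36
  (20-71/6)²=2401/36
Σ(x-μ)² = 989/6
σ² = (989/6)/6 = 989/36

σ = √(989/36) ≈ 5.2414


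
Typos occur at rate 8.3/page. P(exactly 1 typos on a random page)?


Poisson(λ=8.3): P(X=1) = e^(-λ)×λ^k/k!
= e^(-8.3) × 8.3^1 / 1!
≈ 0.0002485168271 × 8.3 / 1 ≈ 0.002063

P(X=1) ≈ 0.002063 ≈ 0.21%


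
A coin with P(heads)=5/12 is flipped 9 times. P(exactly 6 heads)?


Binomial: P(X=6) = C(9,6)×p^6×(1-p)^3
= 84 × 15625/2985984 × 343/1728 = 37515625/429981696

P(X=6) = 37515625/429981696 ≈ 8.72%


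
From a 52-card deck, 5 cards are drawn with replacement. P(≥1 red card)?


P(not a red card) = 26/52 = 1/2
P(none in 5 draws) = (1/2)^5 = 1/32
P(≥1 red card) = 1 - 1/32 = 31/32

P = 31/32 ≈ 96.88%


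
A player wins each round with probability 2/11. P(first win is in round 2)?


Geometric: P(X=2) = (1-p)^(k-1)×p = (9/11)^1×2/11 = 18/121

P(X=2) = 18/121 ≈ 14.88%


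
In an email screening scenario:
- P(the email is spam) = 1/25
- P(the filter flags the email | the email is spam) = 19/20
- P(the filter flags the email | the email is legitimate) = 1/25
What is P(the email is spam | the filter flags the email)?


Using Bayes' theorem:
P(A|B) = P(B|A)·P(A) / P(B)

P(the filter flags the email) = 19/20 × 1/25 + 1/25 × 24/25
= 19/500 + 24/625 = 191/2500

P(the email is spam|the filter flags the email) = (19/500) / (191/2500) = 95/191

P(the email is spam|the filter flags the email) = 95/191 ≈ 49.74%


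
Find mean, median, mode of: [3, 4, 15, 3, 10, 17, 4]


Sorted: [3, 3, 4, 4, 10, 15, 17]
Mean = 56/7 = 8
Median = 4
Freq: {3: 2, 4: 2, 15: 1, 10: 1, 17: 1}
Mode: [3, 4]

Mean=8, Median=4, Mode=[3, 4]


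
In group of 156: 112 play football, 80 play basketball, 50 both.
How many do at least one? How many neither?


|A∪B| = 112+80-50 = 142
Neither = 156-142 = 14

At least one: 142; Neither: 14


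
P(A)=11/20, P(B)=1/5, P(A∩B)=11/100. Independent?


P(A)×P(B) = 11/100
P(A∩B) = 11/100
Equal ✓ → Independent

Yes, independent


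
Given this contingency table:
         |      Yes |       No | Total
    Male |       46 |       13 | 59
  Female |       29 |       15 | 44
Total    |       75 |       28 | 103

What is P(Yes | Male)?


P(Yes | Male) = 46/(46+13) = 46/59

P(Yes|Male) = 46/59 ≈ 77.97%


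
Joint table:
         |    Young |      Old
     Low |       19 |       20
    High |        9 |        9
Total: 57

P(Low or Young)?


P(Low∨Young) = P(Low) + P(Young) - P(Low∧Young)
= (39 + 28 - 19)/57 = 48/57 = 16/19

P = 16/19 ≈ 84.21%


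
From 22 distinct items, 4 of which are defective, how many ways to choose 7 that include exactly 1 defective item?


Choose 1 of the 4 defective items and 6 of the other 18 items:
C(4,1)×C(18,6) = 4×18564 = 74256

74256


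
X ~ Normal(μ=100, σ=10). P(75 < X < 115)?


z₁=(75-100)/10=-2.5, z₂=(115-100)/10=1.5
P = Φ(1.5) - Φ(-2.5) = 0.933193 - 0.006210 = 0.926983 ≈ 0.9270

P(75 < X < 115) ≈ 0.9270


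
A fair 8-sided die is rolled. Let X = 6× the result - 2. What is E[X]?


E[die] = (1+8)/2 = 9/2
E[X] = 6×9/2 - 2 = 25

E[X] = 25


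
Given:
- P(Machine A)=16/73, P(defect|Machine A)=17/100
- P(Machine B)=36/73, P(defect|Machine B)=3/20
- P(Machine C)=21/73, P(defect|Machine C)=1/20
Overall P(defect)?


P(B) = Σ P(B|Aᵢ)×P(Aᵢ)
  17/100×16/73 = 68/1825
  3/20×36/73 = 27/365
  1/20×21/73 = 21/1460
Sum = 917/7300

P(defect) = 917/7300 ≈ 12.56%


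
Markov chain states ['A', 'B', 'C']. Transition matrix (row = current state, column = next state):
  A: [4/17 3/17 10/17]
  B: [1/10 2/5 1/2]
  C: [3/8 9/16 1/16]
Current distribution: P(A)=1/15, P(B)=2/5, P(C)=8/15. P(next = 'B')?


P(next=B) = Σᵢ P(now=i)×P(i→B)
= 1/15×3/17 + 2/5×2/5 + 8/15×9/16
= 1/85 + 4/25 + 3/10 = 401/850

P = 401/850 ≈ 0.4718


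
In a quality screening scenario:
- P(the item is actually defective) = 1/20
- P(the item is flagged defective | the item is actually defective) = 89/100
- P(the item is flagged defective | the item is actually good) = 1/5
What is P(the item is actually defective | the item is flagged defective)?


Using Bayes' theorem:
P(A|B) = P(B|A)·P(A) / P(B)

P(the item is flagged defective) = 89/100 × 1/20 + 1/5 × 19/20
= 89/2000 + 19/100 = 469/2000

P(the item is actually defective|the item is flagged defective) = (89/2000) / (469/2000) = 89/469

P(the item is actually defective|the item is flagged defective) = 89/469 ≈ 18.98%


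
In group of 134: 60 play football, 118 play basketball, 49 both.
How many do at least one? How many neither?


|A∪B| = 60+118-49 = 129
Neither = 134-129 = 5

At least one: 129; Neither: 5


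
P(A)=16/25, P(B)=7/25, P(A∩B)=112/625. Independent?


P(A)×P(B) = 112/625
P(A∩B) = 112/625
Equal ✓ → Independent

Yes, independent


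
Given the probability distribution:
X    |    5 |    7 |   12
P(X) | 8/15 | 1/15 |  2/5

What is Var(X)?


E[X] = 119/15
E[X²] = 371/5
Var(X) = E[X²] - (E[X])² = 371/5 - 14161/225 = 2534/225

Var(X) = 2534/225 ≈ 11.2622


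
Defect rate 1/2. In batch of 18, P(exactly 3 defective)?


Binomial: P(X=3) = C(18,3)×p^3×(1-p)^15
= 816 × 1/8 × 1/32768 = 51/16384

P(X=3) = 51/16384 ≈ 0.31%


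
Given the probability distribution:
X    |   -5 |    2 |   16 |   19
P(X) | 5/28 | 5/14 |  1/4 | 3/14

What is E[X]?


E[X] = Σ x·P(X=x)
= (-5)×(5/28) + (2)×(5/14) + (16)×(1/4) + (19)×(3/14)
= 221/28

E[X] = 221/28


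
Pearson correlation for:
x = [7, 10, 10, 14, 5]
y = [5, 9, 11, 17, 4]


n=5, Σx=46, Σy=46, Σxy=493, Σx²=470, Σy²=532
r = (5×493 - 46×46)/√((5×470 - 46²)(5×532 - 46²))
= 349/√(234×544) = 349/√127296 ≈ 349/356.7856 ≈ 0.9782

r ≈ 0.9782


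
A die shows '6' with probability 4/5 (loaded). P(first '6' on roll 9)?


Geometric: P(X=9) = (1-p)^(k-1)×p = (1/5)^8×4/5 = 4/1953125

P(X=9) = 4/1953125 ≈ 0.00%


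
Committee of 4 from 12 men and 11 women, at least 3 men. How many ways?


Count by #men:
  3M,1W: C(12,3)×C(11,1)=2420
  4M,0W: C(12,4)×C(11,0)=495
Total = 2915

2915


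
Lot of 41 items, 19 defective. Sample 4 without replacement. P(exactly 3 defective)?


Hypergeometric: C(19,3)×C(22,1)/C(41,4)
= 969×22/101270 = 561/2665

P(X=3) = 561/2665 ≈ 21.05%


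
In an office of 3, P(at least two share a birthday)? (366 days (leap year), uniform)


P(all different) = Π(366-i)/366 for i=0..2
= 0.991818
P(match) = 1 - 0.991818 = 0.008182

P ≈ 0.0082 ≈ 0.82%


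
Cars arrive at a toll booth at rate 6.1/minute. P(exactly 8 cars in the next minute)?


Poisson(λ=6.1): P(X=8) = e^(-λ)×λ^k/k!
= e^(-6.1) × 6.1^8 / 8!
≈ 0.002242867719 × 1917073.12997 / 40320 ≈ 0.106640

P(X=8) ≈ 0.106640 ≈ 10.66%


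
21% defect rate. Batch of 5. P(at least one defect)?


P(all good) = (79/100)^5 = 3077056399/10000000000
P(≥1 defect) = 6922943601/10000000000

P = 6922943601/10000000000 ≈ 69.23%


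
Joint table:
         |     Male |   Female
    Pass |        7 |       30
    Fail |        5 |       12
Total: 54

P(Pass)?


P(Pass) = (7+30)/54 = 37/54

P(Pass) = 37/54 ≈ 68.52%


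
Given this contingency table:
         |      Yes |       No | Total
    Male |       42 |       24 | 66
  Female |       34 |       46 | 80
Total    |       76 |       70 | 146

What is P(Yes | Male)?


P(Yes | Male) = 42/(42+24) = 42/66 = 7/11

P(Yes|Male) = 7/11 ≈ 63.64%


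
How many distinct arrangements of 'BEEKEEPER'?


Letters: 9, freq: {'B': 1, 'E': 5, 'K': 1, 'P': 1, 'R': 1}
9!/(1!×5!×1!×1!×1!) = 362880/120 = 3024

3024


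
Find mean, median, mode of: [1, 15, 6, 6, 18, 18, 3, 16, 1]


Sorted: [1, 1, 3, 6, 6, 15, 16, 18, 18]
Mean = 84/9 = 28/3
Median = 6
Freq: {1: 2, 15: 1, 6: 2, 18: 2, 3: 1, 16: 1}
Mode: [1, 6, 18]

Mean=28/3, Median=6, Mode=[1, 6, 18]


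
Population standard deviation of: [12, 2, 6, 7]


Mean = 27/4
  (12-27/4)²=441/16
  (2-27/4)²=361/16
  (6-27/4)²=9/16
  (7-27/4)²=1/16
Σ(x-μ)² = 203/4
σ² = (203/4)/4 = 203/16

σ = √(203/16) ≈ 3.5620


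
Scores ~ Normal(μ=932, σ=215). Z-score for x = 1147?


z = (x - μ)/σ = (1147 - 932)/215 = 1.0

z = 1.0


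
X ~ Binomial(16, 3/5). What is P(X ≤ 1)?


P(X ≤ 1) = Σ P(X=i) for i=0..1
P(X=0) = 65536/152587890625
P(X=1) = 1572864/152587890625
Sum = 65536/6103515625

P(X ≤ 1) = 65536/6103515625 ≈ 0.00%


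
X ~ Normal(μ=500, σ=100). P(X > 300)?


z = (300-500)/100 = -2.0
P(X > 300) = 1 - P(Z ≤ -2.0) = 1 - 0.0228 = 0.9772

P(X > 300) ≈ 0.9772


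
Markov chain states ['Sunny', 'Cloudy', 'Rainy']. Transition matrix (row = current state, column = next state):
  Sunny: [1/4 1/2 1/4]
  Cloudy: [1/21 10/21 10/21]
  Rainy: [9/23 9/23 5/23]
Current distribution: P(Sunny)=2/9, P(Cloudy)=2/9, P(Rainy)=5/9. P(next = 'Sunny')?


P(next=Sunny) = Σᵢ P(now=i)×P(i→Sunny)
= 2/9×1/4 + 2/9×1/21 + 5/9×9/23
= 1/18 + 2/189 + 5/23 = 2465/8694

P = 2465/8694 ≈ 0.2835


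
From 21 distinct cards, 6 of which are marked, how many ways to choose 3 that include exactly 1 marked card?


Choose 1 of the 6 marked cards and 2 of the other 15 cards:
C(6,1)×C(15,2) = 6×105 = 630

630


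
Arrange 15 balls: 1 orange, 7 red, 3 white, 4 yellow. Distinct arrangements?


15!/(1!×7!×3!×4!) = 1801800

1801800


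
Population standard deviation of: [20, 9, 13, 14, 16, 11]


Mean = 83/6
  (20-83/6)²=1369/36
  (9-83/6)²=841/36
  (13-83/6)²=25/36
  (14-83/6)²=1/36
  (16-83/6)²=169/36
  (11-83/6)²=289/36
Σ(x-μ)² = 449/6
σ² = (449/6)/6 = 449/36

σ = √(449/36) ≈ 3.5316


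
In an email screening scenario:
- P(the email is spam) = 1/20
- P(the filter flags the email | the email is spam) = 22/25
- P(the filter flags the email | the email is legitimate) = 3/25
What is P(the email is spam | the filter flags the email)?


Using Bayes' theorem:
P(A|B) = P(B|A)·P(A) / P(B)

P(the filter flags the email) = 22/25 × 1/20 + 3/25 × 19/20
= 11/250 + 57/500 = 79/500

P(the email is spam|the filter flags the email) = (11/250) / (79/500) = 22/79

P(the email is spam|the filter flags the email) = 22/79 ≈ 27.85%


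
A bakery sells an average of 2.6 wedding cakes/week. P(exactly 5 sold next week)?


Poisson(λ=2.6): P(X=5) = e^(-λ)×λ^k/k!
= e^(-2.6) × 2.6^5 / 5!
≈ 0.07427357821 × 118.81376 / 120 ≈ 0.073539

P(X=5) ≈ 0.073539 ≈ 7.35%


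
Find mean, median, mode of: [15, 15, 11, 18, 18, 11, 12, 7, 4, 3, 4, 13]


Sorted: [3, 4, 4, 7, 11, 11, 12, 13, 15, 15, 18, 18]
Mean = 131/12
Median = 23/2
Freq: {15: 2, 11: 2, 18: 2, 12: 1, 7: 1, 4: 2, 3: 1, 13: 1}
Mode: [4, 11, 15, 18]

Mean=131/12, Median=23/2, Mode=[4, 11, 15, 18]


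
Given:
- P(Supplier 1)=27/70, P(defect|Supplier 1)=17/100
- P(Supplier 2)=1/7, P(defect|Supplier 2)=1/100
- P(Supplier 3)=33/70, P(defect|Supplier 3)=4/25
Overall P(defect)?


P(B) = Σ P(B|Aᵢ)×P(Aᵢ)
  17/100×27/70 = 459/7000
  1/100×1/7 = 1/700
  4/25×33/70 = 66/875
Sum = 997/7000

P(defect) = 997/7000 ≈ 14.24%


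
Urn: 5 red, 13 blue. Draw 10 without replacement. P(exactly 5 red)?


Hypergeometric: C(5,5)×C(13,5)/C(18,10)
= 1×1287/43758 = 1/34

P(X=5) = 1/34 ≈ 2.94%


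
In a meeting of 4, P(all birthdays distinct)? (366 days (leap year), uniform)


P(all different) = Π(366-i)/366 for i=0..3
= (366/366)×(365/366)×...×(363/366)
= 0.983689

P ≈ 0.9837 ≈ 98.37%


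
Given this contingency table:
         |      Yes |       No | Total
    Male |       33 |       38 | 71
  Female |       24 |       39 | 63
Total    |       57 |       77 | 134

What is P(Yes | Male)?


P(Yes | Male) = 33/(33+38) = 33/71

P(Yes|Male) = 33/71 ≈ 46.48%


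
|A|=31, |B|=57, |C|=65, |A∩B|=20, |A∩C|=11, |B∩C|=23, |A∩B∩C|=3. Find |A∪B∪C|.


|A∪B∪C| = 31+57+65-20-11-23+3 = 102

|A∪B∪C| = 102


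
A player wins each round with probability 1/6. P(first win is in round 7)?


Geometric: P(X=7) = (1-p)^(k-1)×p = (5/6)^6×1/6 = 15625/279936

P(X=7) = 15625/279936 ≈ 5.58%


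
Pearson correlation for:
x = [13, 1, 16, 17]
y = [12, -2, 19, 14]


n=4, Σx=47, Σy=43, Σxy=696, Σx²=715, Σy²=705
r = (4×696 - 47×43)/√((4×715 - 47²)(4×705 - 43²))
= 763/√(651×971) = 763/√632121 ≈ 763/795.0604 ≈ 0.9597

r ≈ 0.9597


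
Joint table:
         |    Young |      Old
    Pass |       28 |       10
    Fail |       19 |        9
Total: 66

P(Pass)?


P(Pass) = (28+10)/66 = 38/66 = 19/33

P(Pass) = 19/33 ≈ 57.58%


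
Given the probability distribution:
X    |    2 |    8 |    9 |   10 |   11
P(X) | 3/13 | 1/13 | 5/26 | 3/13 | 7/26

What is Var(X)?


E[X] = 105/13
E[X²] = 1002/13
Var(X) = E[X²] - (E[X])² = 1002/13 - 11025/169 = 2001/169

Var(X) = 2001/169 ≈ 11.8402


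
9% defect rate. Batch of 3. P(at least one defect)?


P(all good) = (91/100)^3 = 753571/1000000
P(≥1 defect) = 246429/1000000

P = 246429/1000000 ≈ 24.64%


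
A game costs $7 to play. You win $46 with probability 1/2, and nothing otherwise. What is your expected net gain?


E[gain] = (46-7)×1/2 + (-7)×1/2
= 39/2 - 7/2 = 16

Expected net gain = $16 ≈ $16.00


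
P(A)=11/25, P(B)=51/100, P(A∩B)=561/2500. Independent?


P(A)×P(B) = 561/2500
P(A∩B) = 561/2500
Equal ✓ → Independent

Yes, independent


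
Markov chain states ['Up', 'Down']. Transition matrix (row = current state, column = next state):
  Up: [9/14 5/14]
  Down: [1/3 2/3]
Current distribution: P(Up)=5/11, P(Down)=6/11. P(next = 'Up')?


P(next=Up) = Σᵢ P(now=i)×P(i→Up)
= 5/11×9/14 + 6/11×1/3
= 45/154 + 2/11 = 73/154

P = 73/154 ≈ 0.4740


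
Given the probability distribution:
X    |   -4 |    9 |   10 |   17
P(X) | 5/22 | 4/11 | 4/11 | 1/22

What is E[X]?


E[X] = Σ x·P(X=x)
= (-4)×(5/22) + (9)×(4/11) + (10)×(4/11) + (17)×(1/22)
= 149/22

E[X] = 149/22


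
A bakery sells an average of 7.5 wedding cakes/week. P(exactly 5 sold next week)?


Poisson(λ=7.5): P(X=5) = e^(-λ)×λ^k/k!
= e^(-7.5) × 7.5^5 / 5!
≈ 0.0005530843701 × 23730.46875 / 120 ≈ 0.109375

P(X=5) ≈ 0.109375 ≈ 10.94%


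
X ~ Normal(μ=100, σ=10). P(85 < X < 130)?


z₁=(85-100)/10=-1.5, z₂=(130-100)/10=3.0
P = Φ(3.0) - Φ(-1.5) = 0.998650 - 0.066807 = 0.931843 ≈ 0.9318

P(85 < X < 130) ≈ 0.9318


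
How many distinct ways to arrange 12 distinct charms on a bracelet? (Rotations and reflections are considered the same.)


Free circular arrangements: rotations and reflections both identified.
(n-1)!/2 = 11!/2 = 39916800/2 = 19958400

19958400


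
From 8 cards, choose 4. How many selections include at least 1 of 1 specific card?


Complement: C(8,4) - C(7,4) = 70 - 35 = 35

35


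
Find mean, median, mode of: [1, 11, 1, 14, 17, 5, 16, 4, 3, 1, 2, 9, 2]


Sorted: [1, 1, 1, 2, 2, 3, 4, 5, 9, 11, 14, 16, 17]
Mean = 86/13
Median = 4
Freq: {1: 3, 11: 1, 14: 1, 17: 1, 5: 1, 16: 1, 4: 1, 3: 1, 2: 2, 9: 1}
Mode: [1]

Mean=86/13, Median=4, Mode=1


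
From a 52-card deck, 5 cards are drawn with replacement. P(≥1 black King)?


P(not a black King) = 50/52 = 25/26
P(none in 5 draws) = (25/26)^5 = 9765625/11881376
P(≥1 black King) = 1 - 9765625/11881376 = 2115751/11881376

P = 2115751/11881376 ≈ 17.81%


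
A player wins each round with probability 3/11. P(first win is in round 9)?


Geometric: P(X=9) = (1-p)^(k-1)×p = (8/11)^8×3/11 = 50331648/2357947691

P(X=9) = 50331648/2357947691 ≈ 2.13%


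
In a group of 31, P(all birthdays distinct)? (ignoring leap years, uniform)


P(all different) = Π(365-i)/365 for i=0..30
= (365/365)×(364/365)×...×(335/365)
= 0.269545

P ≈ 0.2695 ≈ 26.95%


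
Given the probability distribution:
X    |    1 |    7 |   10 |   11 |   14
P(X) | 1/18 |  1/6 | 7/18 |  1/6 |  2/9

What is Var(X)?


E[X] = 181/18
E[X²] = 665/6
Var(X) = E[X²] - (E[X])² = 665/6 - 32761/324 = 3149/324

Var(X) = 3149/324 ≈ 9.7191


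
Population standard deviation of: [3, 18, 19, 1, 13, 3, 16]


Mean = 73/7
  (3-73/7)²=2704/49
  (18-73/7)²=2809/49
  (19-73/7)²=3600/49
  (1-73/7)²=4356/49
  (13-73/7)²=324/49
  (3-73/7)²=2704/49
  (16-73/7)²=1521/49
Σ(x-μ)² = 2574/7
σ² = (2574/7)/7 = 2574/49

σ = √(2574/49) ≈ 7.2478


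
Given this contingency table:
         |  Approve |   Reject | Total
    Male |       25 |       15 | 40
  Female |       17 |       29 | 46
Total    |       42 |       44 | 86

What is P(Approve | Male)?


P(Approve | Male) = 25/(25+15) = 25/40 = 5/8

P(Approve|Male) = 5/8 ≈ 62.50%


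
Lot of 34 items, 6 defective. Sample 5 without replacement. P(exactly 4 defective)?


Hypergeometric: C(6,4)×C(28,1)/C(34,5)
= 15×28/278256 = 35/23188

P(X=4) = 35/23188 ≈ 0.15%


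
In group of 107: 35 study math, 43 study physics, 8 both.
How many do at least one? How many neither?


|A∪B| = 35+43-8 = 70
Neither = 107-70 = 37

At least one: 70; Neither: 37


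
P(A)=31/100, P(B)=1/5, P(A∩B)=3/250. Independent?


P(A)×P(B) = 31/500
P(A∩B) = 3/250
Not equal → NOT independent

No, not independent


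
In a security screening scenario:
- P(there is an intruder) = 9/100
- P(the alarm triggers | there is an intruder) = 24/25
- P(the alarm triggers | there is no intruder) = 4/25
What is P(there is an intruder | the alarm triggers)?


Using Bayes' theorem:
P(A|B) = P(B|A)·P(A) / P(B)

P(the alarm triggers) = 24/25 × 9/100 + 4/25 × 91/100
= 54/625 + 91/625 = 29/125

P(there is an intruder|the alarm triggers) = (54/625) / (29/125) = 54/145

P(there is an intruder|the alarm triggers) = 54/145 ≈ 37.24%


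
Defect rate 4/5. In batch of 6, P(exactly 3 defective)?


Binomial: P(X=3) = C(6,3)×p^3×(1-p)^3
= 20 × 64/125 × 1/125 = 256/3125

P(X=3) = 256/3125 ≈ 8.19%


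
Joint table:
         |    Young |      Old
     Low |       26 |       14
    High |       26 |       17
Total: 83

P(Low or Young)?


P(Low∨Young) = P(Low) + P(Young) - P(Low∧Young)
= (40 + 52 - 26)/83 = 66/83

P = 66/83 ≈ 79.52%


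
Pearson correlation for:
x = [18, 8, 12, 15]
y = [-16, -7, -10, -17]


n=4, Σx=53, Σy=-50, Σxy=-719, Σx²=757, Σy²=694
r = (4×(-719) - 53×(-50))/√((4×757 - 53²)(4×694 - (-50)²))
= -226/√(219×276) = -226/√60444 ≈ -226/245.8536 ≈ -0.9192

r ≈ -0.9192


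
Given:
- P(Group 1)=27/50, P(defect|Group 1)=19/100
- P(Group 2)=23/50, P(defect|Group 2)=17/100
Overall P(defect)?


P(B) = Σ P(B|Aᵢ)×P(Aᵢ)
  19/100×27/50 = 513/5000
  17/100×23/50 = 391/5000
Sum = 113/625

P(defect) = 113/625 ≈ 18.08%


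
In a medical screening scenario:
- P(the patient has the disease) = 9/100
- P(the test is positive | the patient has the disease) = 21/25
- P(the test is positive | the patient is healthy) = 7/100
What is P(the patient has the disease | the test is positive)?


Using Bayes' theorem:
P(A|B) = P(B|A)·P(A) / P(B)

P(the test is positive) = 21/25 × 9/100 + 7/100 × 91/100
= 189/2500 + 637/10000 = 1393/10000

P(the patient has the disease|the test is positive) = (189/2500) / (1393/10000) = 108/199

P(the patient has the disease|the test is positive) = 108/199 ≈ 54.27%


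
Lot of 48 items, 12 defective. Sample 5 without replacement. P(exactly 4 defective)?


Hypergeometric: C(12,4)×C(36,1)/C(48,5)
= 495×36/1712304 = 45/4324

P(X=4) = 45/4324 ≈ 1.04%


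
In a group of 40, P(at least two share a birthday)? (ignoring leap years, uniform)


P(all different) = Π(365-i)/365 for i=0..39
= 0.108768
P(match) = 1 - 0.108768 = 0.891232

P ≈ 0.8912 ≈ 89.12%


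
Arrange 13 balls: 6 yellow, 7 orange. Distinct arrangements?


13!/(6!×7!) = 1716

1716


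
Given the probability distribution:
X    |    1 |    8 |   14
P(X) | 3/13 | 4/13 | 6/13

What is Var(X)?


E[X] = 119/13
E[X²] = 1435/13
Var(X) = E[X²] - (E[X])² = 1435/13 - 14161/169 = 4494/169

Var(X) = 4494/169 ≈ 26.5917


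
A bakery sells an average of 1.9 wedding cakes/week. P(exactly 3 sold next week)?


Poisson(λ=1.9): P(X=3) = e^(-λ)×λ^k/k!
= e^(-1.9) × 1.9^3 / 3!
≈ 0.1495686192 × 6.859 / 6 ≈ 0.170982

P(X=3) ≈ 0.170982 ≈ 17.10%


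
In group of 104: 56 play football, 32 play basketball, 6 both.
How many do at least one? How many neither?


|A∪B| = 56+32-6 = 82
Neither = 104-82 = 22

At least one: 82; Neither: 22


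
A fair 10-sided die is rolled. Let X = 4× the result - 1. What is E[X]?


E[die] = (1+10)/2 = 11/2
E[X] = 4×11/2 - 1 = 21

E[X] = 21


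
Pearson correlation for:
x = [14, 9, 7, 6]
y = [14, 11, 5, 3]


n=4, Σx=36, Σy=33, Σxy=348, Σx²=362, Σy²=351
r = (4×348 - 36×33)/√((4×362 - 36²)(4×351 - 33²))
= 204/√(152×315) = 204/√47880 ≈ 204/218.8150 ≈ 0.9323

r ≈ 0.9323


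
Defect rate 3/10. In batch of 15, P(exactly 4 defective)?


Binomial: P(X=4) = C(15,4)×p^4×(1-p)^11
= 1365 × 81/10000 × 1977326743/100000000000 = 43724626267959/200000000000000

P(X=4) = 43724626267959/200000000000000 ≈ 21.86%


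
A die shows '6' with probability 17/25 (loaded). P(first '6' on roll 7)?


Geometric: P(X=7) = (1-p)^(k-1)×p = (8/25)^6×17/25 = 4456448/6103515625

P(X=7) = 4456448/6103515625 ≈ 0.07%


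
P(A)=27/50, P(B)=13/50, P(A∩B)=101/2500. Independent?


P(A)×P(B) = 351/2500
P(A∩B) = 101/2500
Not equal → NOT independent

No, not independent


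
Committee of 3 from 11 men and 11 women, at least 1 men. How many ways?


Count by #men:
  1M,2W: C(11,1)×C(11,2)=605
  2M,1W: C(11,2)×C(11,1)=605
  3M,0W: C(11,3)×C(11,0)=165
Total = 1375

1375


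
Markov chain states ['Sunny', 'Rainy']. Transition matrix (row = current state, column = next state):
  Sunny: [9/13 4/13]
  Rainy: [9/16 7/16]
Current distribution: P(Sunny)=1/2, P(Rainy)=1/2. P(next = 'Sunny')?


P(next=Sunny) = Σᵢ P(now=i)×P(i→Sunny)
= 1/2×9/13 + 1/2×9/16
= 9/26 + 9/32 = 261/416

P = 261/416 ≈ 0.6274


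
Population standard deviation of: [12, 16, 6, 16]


Mean = 50/4 = 25/2
  (12-25/2)²=1/4
  (16-25/2)²=49/4
  (6-25/2)²=169/4
  (16-25/2)²=49/4
Σ(x-μ)² = 67
σ² = 67/4

σ = √(67/4) ≈ 4.0927


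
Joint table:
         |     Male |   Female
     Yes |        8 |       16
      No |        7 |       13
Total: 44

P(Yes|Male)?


P(Yes|Male) = 8/(8+7) = 8/15

P = 8/15 ≈ 53.33%


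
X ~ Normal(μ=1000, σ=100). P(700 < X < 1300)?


z₁=(700-1000)/100=-3.0, z₂=(1300-1000)/100=3.0
P = Φ(3.0) - Φ(-3.0) = 0.998650 - 0.001350 = 0.997300 ≈ 0.9973

P(700 < X < 1300) ≈ 0.9973


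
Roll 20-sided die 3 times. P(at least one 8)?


P(no 8)^3 = (19/20)^3 = 6859/8000
P(≥1) = 1 - 6859/8000 = 1141/8000

P = 1141/8000 ≈ 14.26%


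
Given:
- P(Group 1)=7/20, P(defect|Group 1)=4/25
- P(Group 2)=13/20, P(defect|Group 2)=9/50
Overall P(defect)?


P(B) = Σ P(B|Aᵢ)×P(Aᵢ)
  4/25×7/20 = 7/125
  9/50×13/20 = 117/1000
Sum = 173/1000

P(defect) = 173/1000 ≈ 17.30%


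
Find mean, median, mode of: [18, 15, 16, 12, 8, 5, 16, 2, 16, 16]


Sorted: [2, 5, 8, 12, 15, 16, 16, 16, 16, 18]
Mean = 124/10 = 62/5
Median = 31/2
Freq: {18: 1, 15: 1, 16: 4, 12: 1, 8: 1, 5: 1, 2: 1}
Mode: [16]

Mean=62/5, Median=31/2, Mode=16


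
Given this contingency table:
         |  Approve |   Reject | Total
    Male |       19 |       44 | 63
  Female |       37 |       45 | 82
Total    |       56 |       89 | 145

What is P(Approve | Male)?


P(Approve | Male) = 19/(19+44) = 19/63

P(Approve|Male) = 19/63 ≈ 30.16%


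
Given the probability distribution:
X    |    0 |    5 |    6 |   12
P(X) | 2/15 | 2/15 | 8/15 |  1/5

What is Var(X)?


E[X] = 94/15
E[X²] = 154/3
Var(X) = E[X²] - (E[X])² = 154/3 - 8836/225 = 2714/225

Var(X) = 2714/225 ≈ 12.0622


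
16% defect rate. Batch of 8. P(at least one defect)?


P(all good) = (21/25)^8 = 37822859361/152587890625
P(≥1 defect) = 114765031264/152587890625

P = 114765031264/152587890625 ≈ 75.21%


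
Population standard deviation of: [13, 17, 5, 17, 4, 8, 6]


Mean = 70/7 = 10
  (13-10)²=9
  (17-10)²=49
  (5-10)²=25
  (17-10)²=49
  (4-10)²=36
  (8-10)²=4
  (6-10)²=16
Σ(x-μ)² = 188
σ² = 188/7

σ = √(188/7) ≈ 5.1824


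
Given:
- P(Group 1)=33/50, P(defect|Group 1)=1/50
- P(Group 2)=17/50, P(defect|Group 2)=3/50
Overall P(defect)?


P(B) = Σ P(B|Aᵢ)×P(Aᵢ)
  1/50×33/50 = 33/2500
  3/50×17/50 = 51/2500
Sum = 21/625

P(defect) = 21/625 ≈ 3.36%


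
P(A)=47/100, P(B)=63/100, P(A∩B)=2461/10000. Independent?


P(A)×P(B) = 2961/10000
P(A∩B) = 2461/10000
Not equal → NOT independent

No, not independent


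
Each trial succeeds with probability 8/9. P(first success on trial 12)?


Geometric: P(X=12) = (1-p)^(k-1)×p = (1/9)^11×8/9 = 8/282429536481

P(X=12) = 8/282429536481 ≈ 0.00%


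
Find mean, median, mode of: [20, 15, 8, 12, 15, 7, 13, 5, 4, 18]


Sorted: [4, 5, 7, 8, 12, 13, 15, 15, 18, 20]
Mean = 117/10
Median = 25/2
Freq: {20: 1, 15: 2, 8: 1, 12: 1, 7: 1, 13: 1, 5: 1, 4: 1, 18: 1}
Mode: [15]

Mean=117/10, Median=25/2, Mode=15


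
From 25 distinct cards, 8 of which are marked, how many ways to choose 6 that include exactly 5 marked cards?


Choose 5 of the 8 marked cards and 1 of the other 17 cards:
C(8,5)×C(17,1) = 56×17 = 952

952


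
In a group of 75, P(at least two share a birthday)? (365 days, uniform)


P(all different) = Π(365-i)/365 for i=0..74
= 0.000280
P(match) = 1 - 0.000280 = 0.999720

P ≈ 0.9997 ≈ 99.97%


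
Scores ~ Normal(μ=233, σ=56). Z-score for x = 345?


z = (x - μ)/σ = (345 - 233)/56 = 2.0

z = 2.0


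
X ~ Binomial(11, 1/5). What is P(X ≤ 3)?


P(X ≤ 3) = Σ P(X=i) for i=0..3
P(X=0) = 4194304/48828125
P(X=1) = 11534336/48828125
P(X=2) = 2883584/9765625
P(X=3) = 2162688/9765625
Sum = 65536/78125

P(X ≤ 3) = 65536/78125 ≈ 83.89%


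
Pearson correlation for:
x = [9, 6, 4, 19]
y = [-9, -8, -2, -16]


n=4, Σx=38, Σy=-35, Σxy=-441, Σx²=494, Σy²=405
r = (4×(-441) - 38×(-35))/√((4×494 - 38²)(4×405 - (-35)²))
= -434/√(532×395) = -434/√210140 ≈ -434/458.4103 ≈ -0.9468

r ≈ -0.9468


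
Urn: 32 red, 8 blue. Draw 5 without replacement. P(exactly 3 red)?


Hypergeometric: C(32,3)×C(8,2)/C(40,5)
= 4960×28/658008 = 17360/82251

P(X=3) = 17360/82251 ≈ 21.11%


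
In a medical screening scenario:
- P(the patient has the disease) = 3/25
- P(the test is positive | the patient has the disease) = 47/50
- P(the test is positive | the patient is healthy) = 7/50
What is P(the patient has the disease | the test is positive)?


Using Bayes' theorem:
P(A|B) = P(B|A)·P(A) / P(B)

P(the test is positive) = 47/50 × 3/25 + 7/50 × 22/25
= 141/1250 + 77/625 = 59/250

P(the patient has the disease|the test is positive) = (141/1250) / (59/250) = 141/295

P(the patient has the disease|the test is positive) = 141/295 ≈ 47.80%


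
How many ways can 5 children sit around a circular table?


Circular arrangements of 5 distinct objects: fix one position to break rotational symmetry.
(n-1)! = 4! = 24

24


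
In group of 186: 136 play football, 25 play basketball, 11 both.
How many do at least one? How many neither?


|A∪B| = 136+25-11 = 150
Neither = 186-150 = 36

At least one: 150; Neither: 36


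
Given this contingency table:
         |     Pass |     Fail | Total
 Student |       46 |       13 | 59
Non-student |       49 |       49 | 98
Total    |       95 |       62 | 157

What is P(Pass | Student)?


P(Pass | Student) = 46/(46+13) = 46/59

P(Pass|Student) = 46/59 ≈ 77.97%


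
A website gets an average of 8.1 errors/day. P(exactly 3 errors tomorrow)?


Poisson(λ=8.1): P(X=3) = e^(-λ)×λ^k/k!
= e^(-8.1) × 8.1^3 / 3!
≈ 0.0003035391381 × 531.441 / 6 ≈ 0.026886

P(X=3) ≈ 0.026886 ≈ 2.69%


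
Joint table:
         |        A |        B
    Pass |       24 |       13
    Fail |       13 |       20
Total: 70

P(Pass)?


P(Pass) = (24+13)/70 = 37/70

P(Pass) = 37/70 ≈ 52.86%


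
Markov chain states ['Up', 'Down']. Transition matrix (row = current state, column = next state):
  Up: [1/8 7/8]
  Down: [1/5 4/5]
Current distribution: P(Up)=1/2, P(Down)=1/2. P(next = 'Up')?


P(next=Up) = Σᵢ P(now=i)×P(i→Up)
= 1/2×1/8 + 1/2×1/5
= 1/16 + 1/10 = 13/80

P = 13/80 ≈ 0.1625


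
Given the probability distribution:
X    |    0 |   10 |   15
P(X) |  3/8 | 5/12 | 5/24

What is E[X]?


E[X] = Σ x·P(X=x)
= (0)×(3/8) + (10)×(5/12) + (15)×(5/24)
= 175/24

E[X] = 175/24


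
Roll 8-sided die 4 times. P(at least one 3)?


P(no 3)^4 = (7/8)^4 = 2401/4096
P(≥1) = 1 - 2401/4096 = 1695/4096

P = 1695/4096 ≈ 41.38%


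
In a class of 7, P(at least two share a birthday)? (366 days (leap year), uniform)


P(all different) = Π(366-i)/366 for i=0..6
= 0.943914
P(match) = 1 - 0.943914 = 0.056086

P ≈ 0.0561 ≈ 5.61%


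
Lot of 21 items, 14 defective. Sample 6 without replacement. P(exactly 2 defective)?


Hypergeometric: C(14,2)×C(7,4)/C(21,6)
= 91×35/54264 = 455/7752

P(X=2) = 455/7752 ≈ 5.87%


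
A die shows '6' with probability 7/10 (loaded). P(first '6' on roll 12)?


Geometric: P(X=12) = (1-p)^(k-1)×p = (3/10)^11×7/10 = 1240029/1000000000000

P(X=12) = 1240029/1000000000000 ≈ 0.00%


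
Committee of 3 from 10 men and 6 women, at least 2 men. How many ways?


Count by #men:
  2M,1W: C(10,2)×C(6,1)=270
  3M,0W: C(10,3)×C(6,0)=120
Total = 390

390


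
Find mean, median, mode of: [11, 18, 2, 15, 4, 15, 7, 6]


Sorted: [2, 4, 6, 7, 11, 15, 15, 18]
Mean = 78/8 = 39/4
Median = 9
Freq: {11: 1, 18: 1, 2: 1, 15: 2, 4: 1, 7: 1, 6: 1}
Mode: [15]

Mean=39/4, Median=9, Mode=15


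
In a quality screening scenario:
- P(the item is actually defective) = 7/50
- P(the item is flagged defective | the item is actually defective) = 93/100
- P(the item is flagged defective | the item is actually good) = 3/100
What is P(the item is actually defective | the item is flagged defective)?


Using Bayes' theorem:
P(A|B) = P(B|A)·P(A) / P(B)

P(the item is flagged defective) = 93/100 × 7/50 + 3/100 × 43/50
= 651/5000 + 129/5000 = 39/250

P(the item is actually defective|the item is flagged defective) = (651/5000) / (39/250) = 217/260

P(the item is actually defective|the item is flagged defective) = 217/260 ≈ 83.46%


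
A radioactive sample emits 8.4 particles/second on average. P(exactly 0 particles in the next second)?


Poisson(λ=8.4): P(X=0) = e^(-λ)×λ^k/k!
= e^(-8.4) × 8.4^0 / 0!
≈ 0.0002248673242 × 1 / 1 ≈ 0.000225

P(X=0) ≈ 0.000225 ≈ 0.02%


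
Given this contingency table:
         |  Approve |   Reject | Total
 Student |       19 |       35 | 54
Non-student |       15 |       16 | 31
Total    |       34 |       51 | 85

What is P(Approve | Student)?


P(Approve | Student) = 19/(19+35) = 19/54

P(Approve|Student) = 19/54 ≈ 35.19%


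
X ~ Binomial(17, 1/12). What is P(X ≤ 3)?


P(X ≤ 3) = Σ P(X=i) for i=0..3
P(X=0) = 505447028499293771/2218611106740436992
P(X=1) = 781145407680726737/2218611106740436992
P(X=2) = 71013218880066067/277326388342554624
P(X=3) = 32278735854575485/277326388342554624
Sum = 528232018514288231/554652776685109248

P(X ≤ 3) = 528232018514288231/554652776685109248 ≈ 95.24%


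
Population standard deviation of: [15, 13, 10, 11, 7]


Mean = 56/5
  (15-56/5)²=361/25
  (13-56/5)²=81/25
  (10-56/5)²=36/25
  (11-56/5)²=1/25
  (7-56/5)²=441/25
Σ(x-μ)² = 184/5
σ² = (184/5)/5 = 184/25

σ = √(184/25) ≈ 2.7129


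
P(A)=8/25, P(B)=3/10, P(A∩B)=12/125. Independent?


P(A)×P(B) = 12/125
P(A∩B) = 12/125
Equal ✓ → Independent

Yes, independent


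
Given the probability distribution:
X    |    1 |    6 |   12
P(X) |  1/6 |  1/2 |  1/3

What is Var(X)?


E[X] = 43/6
E[X²] = 397/6
Var(X) = E[X²] - (E[X])² = 397/6 - 1849/36 = 533/36

Var(X) = 533/36 ≈ 14.8056


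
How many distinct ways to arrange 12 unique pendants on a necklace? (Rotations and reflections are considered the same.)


Free circular arrangements: rotations and reflections both identified.
(n-1)!/2 = 11!/2 = 39916800/2 = 19958400

19958400


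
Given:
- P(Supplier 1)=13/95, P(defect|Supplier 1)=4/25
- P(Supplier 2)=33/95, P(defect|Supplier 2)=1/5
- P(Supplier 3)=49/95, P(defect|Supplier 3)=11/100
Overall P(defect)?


P(B) = Σ P(B|Aᵢ)×P(Aᵢ)
  4/25×13/95 = 52/2375
  1/5×33/95 = 33/475
  11/100×49/95 = 539/9500
Sum = 1407/9500

P(defect) = 1407/9500 ≈ 14.81%


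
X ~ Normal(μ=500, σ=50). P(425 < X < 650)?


z₁=(425-500)/50=-1.5, z₂=(650-500)/50=3.0
P = Φ(3.0) - Φ(-1.5) = 0.998650 - 0.066807 = 0.931843 ≈ 0.9318

P(425 < X < 650) ≈ 0.9318


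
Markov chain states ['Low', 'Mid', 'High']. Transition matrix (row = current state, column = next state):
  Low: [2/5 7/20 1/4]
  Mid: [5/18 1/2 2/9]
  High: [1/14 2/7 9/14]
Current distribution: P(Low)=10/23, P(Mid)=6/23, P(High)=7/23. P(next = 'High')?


P(next=High) = Σᵢ P(now=i)×P(i→High)
= 10/23×1/4 + 6/23×2/9 + 7/23×9/14
= 5/46 + 4/69 + 9/46 = 25/69

P = 25/69 ≈ 0.3623


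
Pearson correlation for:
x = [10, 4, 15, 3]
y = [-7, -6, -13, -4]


n=4, Σx=32, Σy=-30, Σxy=-301, Σx²=350, Σy²=270
r = (4×(-301) - 32×(-30))/√((4×350 - 32²)(4×270 - (-30)²))
= -244/√(376×180) = -244/√67680 ≈ -244/260.1538 ≈ -0.9379

r ≈ -0.9379


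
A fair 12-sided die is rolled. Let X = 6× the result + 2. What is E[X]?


E[die] = (1+12)/2 = 13/2
E[X] = 6×13/2 + 2 = 41

E[X] = 41


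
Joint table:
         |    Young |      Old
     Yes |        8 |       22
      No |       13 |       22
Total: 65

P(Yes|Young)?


P(Yes|Young) = 8/(8+13) = 8/21

P = 8/21 ≈ 38.10%


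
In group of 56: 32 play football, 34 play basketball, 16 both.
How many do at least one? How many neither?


|A∪B| = 32+34-16 = 50
Neither = 56-50 = 6

At least one: 50; Neither: 6


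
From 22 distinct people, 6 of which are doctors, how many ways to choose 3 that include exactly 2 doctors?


Choose 2 of the 6 doctors and 1 of the other 16 people:
C(6,2)×C(16,1) = 15×16 = 240

240


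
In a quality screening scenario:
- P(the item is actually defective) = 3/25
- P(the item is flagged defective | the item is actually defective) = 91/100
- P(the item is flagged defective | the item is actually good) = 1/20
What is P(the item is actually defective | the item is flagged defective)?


Using Bayes' theorem:
P(A|B) = P(B|A)·P(A) / P(B)

P(the item is flagged defective) = 91/100 × 3/25 + 1/20 × 22/25
= 273/2500 + 11/250 = 383/2500

P(the item is actually defective|the item is flagged defective) = (273/2500) / (383/2500) = 273/383

P(the item is actually defective|the item is flagged defective) = 273/383 ≈ 71.28%


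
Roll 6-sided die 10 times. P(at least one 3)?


P(no 3)^10 = (5/6)^10 = 9765625/60466176
P(≥1) = 1 - 9765625/60466176 = 50700551/60466176

P = 50700551/60466176 ≈ 83.85%


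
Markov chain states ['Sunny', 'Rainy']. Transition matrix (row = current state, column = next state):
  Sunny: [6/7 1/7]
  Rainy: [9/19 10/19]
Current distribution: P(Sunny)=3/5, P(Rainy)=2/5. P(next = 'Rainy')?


P(next=Rainy) = Σᵢ P(now=i)×P(i→Rainy)
= 3/5×1/7 + 2/5×10/19
= 3/35 + 4/19 = 197/665

P = 197/665 ≈ 0.2962


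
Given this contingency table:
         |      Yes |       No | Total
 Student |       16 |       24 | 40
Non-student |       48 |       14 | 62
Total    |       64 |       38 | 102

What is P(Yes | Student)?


P(Yes | Student) = 16/(16+24) = 16/40 = 2/5

P(Yes|Student) = 2/5 ≈ 40.00%


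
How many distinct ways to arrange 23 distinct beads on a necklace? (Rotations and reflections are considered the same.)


Free circular arrangements: rotations and reflections both identified.
(n-1)!/2 = 22!/2 = 1124000727777607680000/2 = 562000363888803840000

562000363888803840000


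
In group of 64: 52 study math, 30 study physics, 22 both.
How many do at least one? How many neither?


|A∪B| = 52+30-22 = 60
Neither = 64-60 = 4

At least one: 60; Neither: 4


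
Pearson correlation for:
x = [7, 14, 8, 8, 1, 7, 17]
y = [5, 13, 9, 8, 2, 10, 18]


n=7, Σx=62, Σy=65, Σxy=731, Σx²=712, Σy²=767
r = (7×731 - 62×65)/√((7×712 - 62²)(7×767 - 65²))
= 1087/√(1140×1144) = 1087/√1304160 ≈ 1087/1141.9982 ≈ 0.9518

r ≈ 0.9518


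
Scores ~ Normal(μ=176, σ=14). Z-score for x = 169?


z = (x - μ)/σ = (169 - 176)/14 = -0.5

z = -0.5


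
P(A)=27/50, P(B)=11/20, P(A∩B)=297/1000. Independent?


P(A)×P(B) = 297/1000
P(A∩B) = 297/1000
Equal ✓ → Independent

Yes, independent


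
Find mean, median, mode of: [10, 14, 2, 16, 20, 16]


Sorted: [2, 10, 14, 16, 16, 20]
Mean = 78/6 = 13
Median = 15
Freq: {10: 1, 14: 1, 2: 1, 16: 2, 20: 1}
Mode: [16]

Mean=13, Median=15, Mode=16


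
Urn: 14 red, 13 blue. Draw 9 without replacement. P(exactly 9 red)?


Hypergeometric: C(14,9)×C(13,0)/C(27,9)
= 2002×1/4686825 = 14/32775

P(X=9) = 14/32775 ≈ 0.04%
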